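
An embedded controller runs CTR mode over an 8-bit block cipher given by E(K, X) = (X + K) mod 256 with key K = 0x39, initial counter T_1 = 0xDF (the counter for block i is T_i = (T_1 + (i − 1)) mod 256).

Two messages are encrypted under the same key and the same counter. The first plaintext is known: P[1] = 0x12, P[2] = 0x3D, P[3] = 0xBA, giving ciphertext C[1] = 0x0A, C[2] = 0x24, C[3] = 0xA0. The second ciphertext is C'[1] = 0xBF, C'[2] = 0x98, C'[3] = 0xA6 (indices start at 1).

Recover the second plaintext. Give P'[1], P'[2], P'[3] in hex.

In CTR with a reused counter, both messages share the same keystream S_i, so C_i ⊕ C'_i = P_i ⊕ P'_i and thus P'_i = P_i ⊕ C_i ⊕ C'_i.
P'[1]: 0x12 ⊕ 0x0A ⊕ 0xBF = 0xA7.
P'[2]: 0x3D ⊕ 0x24 ⊕ 0x98 = 0x81.
P'[3]: 0xBA ⊕ 0xA0 ⊕ 0xA6 = 0xBC.

P'[1] = 0xA7, P'[2] = 0x81, P'[3] = 0xBC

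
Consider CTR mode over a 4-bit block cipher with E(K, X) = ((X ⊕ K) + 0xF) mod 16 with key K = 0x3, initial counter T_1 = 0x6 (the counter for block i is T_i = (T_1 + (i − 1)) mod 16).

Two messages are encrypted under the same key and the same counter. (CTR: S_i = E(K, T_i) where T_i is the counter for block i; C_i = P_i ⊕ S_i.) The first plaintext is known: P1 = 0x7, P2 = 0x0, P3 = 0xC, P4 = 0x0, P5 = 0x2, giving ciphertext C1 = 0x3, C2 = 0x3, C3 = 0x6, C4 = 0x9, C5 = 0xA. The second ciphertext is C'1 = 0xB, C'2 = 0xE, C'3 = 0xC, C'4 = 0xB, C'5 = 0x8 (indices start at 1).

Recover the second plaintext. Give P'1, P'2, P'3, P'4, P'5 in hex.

In CTR with a reused counter, both messages share the same keystream S_i, so C_i ⊕ C'_i = P_i ⊕ P'_i and thus P'_i = P_i ⊕ C_i ⊕ C'_i.
P'1: 0x7 ⊕ 0x3 ⊕ 0xB = 0xF.
P'2: 0x0 ⊕ 0x3 ⊕ 0xE = 0xD.
P'3: 0xC ⊕ 0x6 ⊕ 0xC = 0x6.
P'4: 0x0 ⊕ 0x9 ⊕ 0xB = 0x2.
P'5: 0x2 ⊕ 0xA ⊕ 0x8 = 0x0.

P'1 = 0xF, P'2 = 0xD, P'3 = 0x6, P'4 = 0x2, P'5 = 0x0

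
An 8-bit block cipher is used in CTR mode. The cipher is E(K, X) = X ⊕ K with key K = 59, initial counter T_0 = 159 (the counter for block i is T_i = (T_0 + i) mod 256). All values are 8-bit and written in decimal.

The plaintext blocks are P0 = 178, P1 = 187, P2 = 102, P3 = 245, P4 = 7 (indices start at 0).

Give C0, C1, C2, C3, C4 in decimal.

C0 = 22, C1 = 32, C2 = 252, C3 = 108, C4 = 159

CTR encryption: S_i = E(K, T_i) where T_i is the counter for block i; C_i = P_i ⊕ S_i.
C0: T = 159, S = E(K, T) = 164; 178 ⊕ 164 = 22.
C1: T = 160, S = E(K, T) = 155; 187 ⊕ 155 = 32.
C2: T = 161, S = E(K, T) = 154; 102 ⊕ 154 = 252.
C3: T = 162, S = E(K, T) = 153; 245 ⊕ 153 = 108.
C4: T = 163, S = E(K, T) = 152; 7 ⊕ 152 = 159.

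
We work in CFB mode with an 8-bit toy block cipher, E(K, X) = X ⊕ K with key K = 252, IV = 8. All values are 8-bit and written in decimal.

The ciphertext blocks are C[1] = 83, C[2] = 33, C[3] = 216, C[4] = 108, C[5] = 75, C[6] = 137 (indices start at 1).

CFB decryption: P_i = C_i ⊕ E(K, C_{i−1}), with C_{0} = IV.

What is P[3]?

P[3] = 5

P[3]: E(K, 33) = 221; 216 ⊕ 221 = 5.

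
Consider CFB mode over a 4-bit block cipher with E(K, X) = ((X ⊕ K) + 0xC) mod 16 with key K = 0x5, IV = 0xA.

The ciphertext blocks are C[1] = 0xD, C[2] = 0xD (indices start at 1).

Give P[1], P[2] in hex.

P[1] = 0x6, P[2] = 0x9

CFB decryption: P_i = C_i ⊕ E(K, C_{i−1}), with C_{0} = IV.
P[1]: E(K, 0xA) = 0xB; 0xD ⊕ 0xB = 0x6.
P[2]: E(K, 0xD) = 0x4; 0xD ⊕ 0x4 = 0x9.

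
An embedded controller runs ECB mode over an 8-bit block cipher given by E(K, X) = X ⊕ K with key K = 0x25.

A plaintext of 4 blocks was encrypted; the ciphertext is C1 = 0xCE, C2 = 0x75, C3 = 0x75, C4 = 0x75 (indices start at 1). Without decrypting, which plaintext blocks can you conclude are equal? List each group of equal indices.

P2 = P3 = P4

ECB encrypts each block independently with the same key, so equal ciphertext blocks imply equal plaintext blocks.
C2 = C3 = C4 = 0x75, so P2 = P3 = P4.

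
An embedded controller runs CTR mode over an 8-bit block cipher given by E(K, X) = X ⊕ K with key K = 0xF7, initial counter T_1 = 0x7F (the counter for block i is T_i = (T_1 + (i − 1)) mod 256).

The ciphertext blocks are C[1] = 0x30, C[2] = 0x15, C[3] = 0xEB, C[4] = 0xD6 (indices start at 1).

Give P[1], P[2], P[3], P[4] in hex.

CTR decryption: S_i = E(K, T_i) where T_i is the counter for block i; P_i = C_i ⊕ S_i.
P[1]: T = 0x7F, S = E(K, T) = 0x88; 0x30 ⊕ 0x88 = 0xB8.
P[2]: T = 0x80, S = E(K, T) = 0x77; 0x15 ⊕ 0x77 = 0x62.
P[3]: T = 0x81, S = E(K, T) = 0x76; 0xEB ⊕ 0x76 = 0x9D.
P[4]: T = 0x82, S = E(K, T) = 0x75; 0xD6 ⊕ 0x75 = 0xA3.

P[1] = 0xB8, P[2] = 0x62, P[3] = 0x9D, P[4] = 0xA3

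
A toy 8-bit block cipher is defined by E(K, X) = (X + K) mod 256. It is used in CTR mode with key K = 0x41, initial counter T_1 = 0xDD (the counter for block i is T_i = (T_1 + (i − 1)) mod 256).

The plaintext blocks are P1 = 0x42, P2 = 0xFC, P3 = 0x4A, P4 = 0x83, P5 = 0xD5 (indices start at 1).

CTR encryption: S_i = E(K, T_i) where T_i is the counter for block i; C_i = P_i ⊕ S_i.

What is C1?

C1 = 0x5C

C1: T = 0xDD, S = E(K, T) = 0x1E; 0x42 ⊕ 0x1E = 0x5C.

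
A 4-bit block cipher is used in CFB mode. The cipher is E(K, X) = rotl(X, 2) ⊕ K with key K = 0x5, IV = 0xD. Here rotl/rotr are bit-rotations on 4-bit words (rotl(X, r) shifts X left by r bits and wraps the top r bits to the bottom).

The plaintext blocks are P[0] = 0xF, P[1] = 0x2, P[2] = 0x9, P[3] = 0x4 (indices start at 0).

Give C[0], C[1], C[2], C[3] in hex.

CFB encryption: C_i = P_i ⊕ E(K, C_{i−1}), with C_{−1} = IV.
C[0]: E(K, 0xD) = 0x2; 0xF ⊕ 0x2 = 0xD.
C[1]: E(K, 0xD) = 0x2; 0x2 ⊕ 0x2 = 0x0.
C[2]: E(K, 0x0) = 0x5; 0x9 ⊕ 0x5 = 0xC.
C[3]: E(K, 0xC) = 0x6; 0x4 ⊕ 0x6 = 0x2.

C[0] = 0xD, C[1] = 0x0, C[2] = 0xC, C[3] = 0x2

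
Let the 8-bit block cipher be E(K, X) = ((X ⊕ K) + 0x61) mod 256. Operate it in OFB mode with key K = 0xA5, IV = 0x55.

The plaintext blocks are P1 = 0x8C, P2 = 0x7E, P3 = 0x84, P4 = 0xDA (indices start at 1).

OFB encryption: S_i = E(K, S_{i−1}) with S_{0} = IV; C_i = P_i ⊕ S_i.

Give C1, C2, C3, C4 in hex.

C1 = 0xDD, C2 = 0x2B, C3 = 0xD5, C4 = 0x8F

C1: S = E(K, 0x55) = 0x51; 0x8C ⊕ 0x51 = 0xDD.
C2: S = E(K, 0x51) = 0x55; 0x7E ⊕ 0x55 = 0x2B.
C3: S = E(K, 0x55) = 0x51; 0x84 ⊕ 0x51 = 0xD5.
C4: S = E(K, 0x51) = 0x55; 0xDA ⊕ 0x55 = 0x8F.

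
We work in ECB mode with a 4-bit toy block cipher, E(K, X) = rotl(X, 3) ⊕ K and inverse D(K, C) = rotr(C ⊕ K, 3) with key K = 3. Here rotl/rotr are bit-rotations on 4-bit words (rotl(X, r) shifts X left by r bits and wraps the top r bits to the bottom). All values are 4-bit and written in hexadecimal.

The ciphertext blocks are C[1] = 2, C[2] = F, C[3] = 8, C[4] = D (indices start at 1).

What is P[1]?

ECB decryption: P_i = D(K, C_i).
P[1]: D(K, 2) = 2.

P[1] = 2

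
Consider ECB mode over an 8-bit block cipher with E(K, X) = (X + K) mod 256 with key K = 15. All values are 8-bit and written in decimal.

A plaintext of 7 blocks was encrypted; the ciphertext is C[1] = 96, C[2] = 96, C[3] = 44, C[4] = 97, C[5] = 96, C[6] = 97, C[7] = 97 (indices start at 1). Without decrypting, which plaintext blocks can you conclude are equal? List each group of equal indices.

P[1] = P[2] = P[5]; P[4] = P[6] = P[7]

ECB encrypts each block independently with the same key, so equal ciphertext blocks imply equal plaintext blocks.
C[1] = C[2] = C[5] = 96, so P[1] = P[2] = P[5].
C[4] = C[6] = C[7] = 97, so P[4] = P[6] = P[7].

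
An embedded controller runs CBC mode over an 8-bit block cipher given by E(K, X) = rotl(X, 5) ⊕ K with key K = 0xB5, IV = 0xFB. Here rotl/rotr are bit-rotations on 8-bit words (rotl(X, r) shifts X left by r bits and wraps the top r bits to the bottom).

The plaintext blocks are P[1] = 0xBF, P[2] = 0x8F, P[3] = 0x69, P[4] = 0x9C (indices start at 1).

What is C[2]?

CBC encryption: C_i = E(K, P_i ⊕ C_{i−1}), with C_{0} = IV.
C[1]: P[1] ⊕ 0xFB = 0x44; E(K, 0x44) = 0x3D.
C[2]: P[2] ⊕ 0x3D = 0xB2; E(K, 0xB2) = 0xE3.

C[2] = 0xE3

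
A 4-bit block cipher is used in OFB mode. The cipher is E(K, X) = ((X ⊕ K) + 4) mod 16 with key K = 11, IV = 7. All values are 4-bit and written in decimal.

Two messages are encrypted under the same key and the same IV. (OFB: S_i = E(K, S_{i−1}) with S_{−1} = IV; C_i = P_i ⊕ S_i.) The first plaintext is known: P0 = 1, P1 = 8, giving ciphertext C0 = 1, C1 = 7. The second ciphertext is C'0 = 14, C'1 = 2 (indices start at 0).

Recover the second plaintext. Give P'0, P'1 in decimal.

In OFB with a reused IV, both messages share the same keystream S_i, so C_i ⊕ C'_i = P_i ⊕ P'_i and thus P'_i = P_i ⊕ C_i ⊕ C'_i.
P'0: 1 ⊕ 1 ⊕ 14 = 14.
P'1: 8 ⊕ 7 ⊕ 2 = 13.

P'0 = 14, P'1 = 13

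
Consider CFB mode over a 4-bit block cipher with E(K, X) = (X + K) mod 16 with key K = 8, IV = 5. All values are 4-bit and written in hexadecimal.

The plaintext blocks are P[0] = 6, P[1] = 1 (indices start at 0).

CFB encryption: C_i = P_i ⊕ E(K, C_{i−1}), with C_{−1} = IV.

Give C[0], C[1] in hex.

C[0]: E(K, 5) = D; 6 ⊕ D = B.
C[1]: E(K, B) = 3; 1 ⊕ 3 = 2.

C[0] = B, C[1] = 2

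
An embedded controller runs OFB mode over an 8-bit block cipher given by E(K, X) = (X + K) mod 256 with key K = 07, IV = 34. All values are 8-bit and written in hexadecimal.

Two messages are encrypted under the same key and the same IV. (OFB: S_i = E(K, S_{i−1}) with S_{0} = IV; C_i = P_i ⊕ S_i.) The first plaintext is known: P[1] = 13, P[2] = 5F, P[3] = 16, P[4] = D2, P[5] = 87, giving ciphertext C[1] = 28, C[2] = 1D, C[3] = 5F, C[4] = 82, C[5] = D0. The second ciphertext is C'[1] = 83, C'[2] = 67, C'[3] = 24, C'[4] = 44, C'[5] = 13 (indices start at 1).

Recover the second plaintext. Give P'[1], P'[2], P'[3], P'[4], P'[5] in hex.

In OFB with a reused IV, both messages share the same keystream S_i, so C_i ⊕ C'_i = P_i ⊕ P'_i and thus P'_i = P_i ⊕ C_i ⊕ C'_i.
P'[1]: 13 ⊕ 28 ⊕ 83 = B8.
P'[2]: 5F ⊕ 1D ⊕ 67 = 25.
P'[3]: 16 ⊕ 5F ⊕ 24 = 6D.
P'[4]: D2 ⊕ 82 ⊕ 44 = 14.
P'[5]: 87 ⊕ D0 ⊕ 13 = 44.

P'[1] = B8, P'[2] = 25, P'[3] = 6D, P'[4] = 14, P'[5] = 44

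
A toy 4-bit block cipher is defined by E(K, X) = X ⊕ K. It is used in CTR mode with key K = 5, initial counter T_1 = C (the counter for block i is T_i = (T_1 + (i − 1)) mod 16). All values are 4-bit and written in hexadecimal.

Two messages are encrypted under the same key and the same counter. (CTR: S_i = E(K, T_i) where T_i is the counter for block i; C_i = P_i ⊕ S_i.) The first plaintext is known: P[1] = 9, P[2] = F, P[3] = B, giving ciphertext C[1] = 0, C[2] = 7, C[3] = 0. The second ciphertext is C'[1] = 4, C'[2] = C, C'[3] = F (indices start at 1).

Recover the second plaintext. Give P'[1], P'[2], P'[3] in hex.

P'[1] = D, P'[2] = 4, P'[3] = 4

In CTR with a reused counter, both messages share the same keystream S_i, so C_i ⊕ C'_i = P_i ⊕ P'_i and thus P'_i = P_i ⊕ C_i ⊕ C'_i.
P'[1]: 9 ⊕ 0 ⊕ 4 = D.
P'[2]: F ⊕ 7 ⊕ C = 4.
P'[3]: B ⊕ 0 ⊕ F = 4.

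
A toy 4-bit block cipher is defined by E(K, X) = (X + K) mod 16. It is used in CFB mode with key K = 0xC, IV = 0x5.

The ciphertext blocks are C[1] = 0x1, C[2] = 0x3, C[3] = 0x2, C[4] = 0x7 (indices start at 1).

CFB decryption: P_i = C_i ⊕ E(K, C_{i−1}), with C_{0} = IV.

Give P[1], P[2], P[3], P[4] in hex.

P[1]: E(K, 0x5) = 0x1; 0x1 ⊕ 0x1 = 0x0.
P[2]: E(K, 0x1) = 0xD; 0x3 ⊕ 0xD = 0xE.
P[3]: E(K, 0x3) = 0xF; 0x2 ⊕ 0xF = 0xD.
P[4]: E(K, 0x2) = 0xE; 0x7 ⊕ 0xE = 0x9.

P[1] = 0x0, P[2] = 0xE, P[3] = 0xD, P[4] = 0x9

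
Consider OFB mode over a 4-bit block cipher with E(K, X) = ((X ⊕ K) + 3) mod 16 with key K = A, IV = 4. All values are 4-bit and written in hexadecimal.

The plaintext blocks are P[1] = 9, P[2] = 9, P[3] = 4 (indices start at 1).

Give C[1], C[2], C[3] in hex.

OFB encryption: S_i = E(K, S_{i−1}) with S_{0} = IV; C_i = P_i ⊕ S_i.
C[1]: S = E(K, 4) = 1; 9 ⊕ 1 = 8.
C[2]: S = E(K, 1) = E; 9 ⊕ E = 7.
C[3]: S = E(K, E) = 7; 4 ⊕ 7 = 3.

C[1] = 8, C[2] = 7, C[3] = 3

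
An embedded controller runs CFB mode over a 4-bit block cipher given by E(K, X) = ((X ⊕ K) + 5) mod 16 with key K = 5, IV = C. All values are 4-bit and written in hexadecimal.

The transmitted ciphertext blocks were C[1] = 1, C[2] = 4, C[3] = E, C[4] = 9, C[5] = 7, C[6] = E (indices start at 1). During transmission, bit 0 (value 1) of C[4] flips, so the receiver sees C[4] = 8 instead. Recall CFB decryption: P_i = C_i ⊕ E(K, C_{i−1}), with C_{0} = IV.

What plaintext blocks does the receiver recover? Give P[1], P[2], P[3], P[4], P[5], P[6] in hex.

P[1] = F, P[2] = D, P[3] = 8, P[4] = 8, P[5] = 5, P[6] = 9

Only C[4] changed, to 8. In CFB, a change in C_i flips the same bit in P_i and garbles P_{i+1}. Decrypting the received ciphertext:
P[1]: E(K, C) = E; 1 ⊕ E = F.
P[2]: E(K, 1) = 9; 4 ⊕ 9 = D.
P[3]: E(K, 4) = 6; E ⊕ 6 = 8.
P[4]: E(K, E) = 0; 8 ⊕ 0 = 8.
P[5]: E(K, 8) = 2; 7 ⊕ 2 = 5.
P[6]: E(K, 7) = 7; E ⊕ 7 = 9.
Blocks that differ from the original plaintext: P[4], P[5].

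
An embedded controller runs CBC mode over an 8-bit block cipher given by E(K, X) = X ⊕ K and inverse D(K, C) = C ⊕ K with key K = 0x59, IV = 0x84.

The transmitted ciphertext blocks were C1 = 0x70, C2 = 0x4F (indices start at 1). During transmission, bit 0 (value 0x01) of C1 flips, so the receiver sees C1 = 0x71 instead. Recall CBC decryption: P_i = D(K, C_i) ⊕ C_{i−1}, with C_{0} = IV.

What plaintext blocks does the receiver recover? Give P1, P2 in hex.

Only C1 changed, to 0x71. In CBC, a change in C_i garbles P_i and flips the same bit in P_{i+1}. Decrypting the received ciphertext:
P1: D(K, 0x71) = 0x28; 0x28 ⊕ 0x84 = 0xAC.
P2: D(K, 0x4F) = 0x16; 0x16 ⊕ 0x71 = 0x67.
Blocks that differ from the original plaintext: P1, P2.

P1 = 0xAC, P2 = 0x67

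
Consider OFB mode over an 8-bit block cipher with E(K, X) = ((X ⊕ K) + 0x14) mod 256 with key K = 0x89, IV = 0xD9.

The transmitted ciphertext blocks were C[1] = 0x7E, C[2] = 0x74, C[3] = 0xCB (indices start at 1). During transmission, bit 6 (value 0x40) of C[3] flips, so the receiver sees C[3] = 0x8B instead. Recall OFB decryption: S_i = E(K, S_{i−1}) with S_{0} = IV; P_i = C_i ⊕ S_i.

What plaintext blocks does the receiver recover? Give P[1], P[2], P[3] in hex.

P[1] = 0x1A, P[2] = 0x75, P[3] = 0x17

Only C[3] changed, to 0x8B. In OFB, a change in C_i flips the same bit in P_i only; the keystream is unaffected. Decrypting the received ciphertext:
P[1]: S = E(K, 0xD9) = 0x64; 0x7E ⊕ 0x64 = 0x1A.
P[2]: S = E(K, 0x64) = 0x01; 0x74 ⊕ 0x01 = 0x75.
P[3]: S = E(K, 0x01) = 0x9C; 0x8B ⊕ 0x9C = 0x17.
Blocks that differ from the original plaintext: P[3].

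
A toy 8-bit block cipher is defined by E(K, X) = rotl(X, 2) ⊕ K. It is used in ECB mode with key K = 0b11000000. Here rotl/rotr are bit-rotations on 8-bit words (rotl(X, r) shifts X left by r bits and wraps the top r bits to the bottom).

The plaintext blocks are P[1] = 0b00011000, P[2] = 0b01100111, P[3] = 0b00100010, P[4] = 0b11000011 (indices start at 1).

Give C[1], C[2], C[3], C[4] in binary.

C[1] = 0b10100000, C[2] = 0b01011101, C[3] = 0b01001000, C[4] = 0b11001111

ECB encryption: C_i = E(K, P_i).
C[1]: E(K, 0b00011000) = 0b10100000.
C[2]: E(K, 0b01100111) = 0b01011101.
C[3]: E(K, 0b00100010) = 0b01001000.
C[4]: E(K, 0b11000011) = 0b11001111.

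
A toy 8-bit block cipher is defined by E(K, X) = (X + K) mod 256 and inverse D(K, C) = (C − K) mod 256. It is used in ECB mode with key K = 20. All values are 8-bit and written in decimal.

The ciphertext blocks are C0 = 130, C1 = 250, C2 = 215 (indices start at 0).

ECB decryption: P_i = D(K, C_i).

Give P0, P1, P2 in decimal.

P0: D(K, 130) = 110.
P1: D(K, 250) = 230.
P2: D(K, 215) = 195.

P0 = 110, P1 = 230, P2 = 195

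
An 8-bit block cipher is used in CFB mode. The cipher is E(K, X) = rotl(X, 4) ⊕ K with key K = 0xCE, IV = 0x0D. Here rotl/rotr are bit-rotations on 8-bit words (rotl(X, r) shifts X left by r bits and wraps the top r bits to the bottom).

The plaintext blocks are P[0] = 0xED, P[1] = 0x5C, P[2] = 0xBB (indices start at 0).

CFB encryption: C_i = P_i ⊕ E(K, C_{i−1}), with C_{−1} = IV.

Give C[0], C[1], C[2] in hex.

C[0] = 0xF3, C[1] = 0xAD, C[2] = 0xAF

C[0]: E(K, 0x0D) = 0x1E; 0xED ⊕ 0x1E = 0xF3.
C[1]: E(K, 0xF3) = 0xF1; 0x5C ⊕ 0xF1 = 0xAD.
C[2]: E(K, 0xAD) = 0x14; 0xBB ⊕ 0x14 = 0xAF.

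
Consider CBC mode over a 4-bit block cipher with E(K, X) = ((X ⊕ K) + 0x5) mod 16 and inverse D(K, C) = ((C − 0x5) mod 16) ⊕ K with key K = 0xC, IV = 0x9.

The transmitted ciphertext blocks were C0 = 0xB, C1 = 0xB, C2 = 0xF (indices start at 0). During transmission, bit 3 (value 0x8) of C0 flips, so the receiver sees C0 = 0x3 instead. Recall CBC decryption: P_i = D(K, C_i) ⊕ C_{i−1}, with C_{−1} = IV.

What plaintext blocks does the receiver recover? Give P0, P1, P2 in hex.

P0 = 0xB, P1 = 0x9, P2 = 0xD

Only C0 changed, to 0x3. In CBC, a change in C_i garbles P_i and flips the same bit in P_{i+1}. Decrypting the received ciphertext:
P0: D(K, 0x3) = 0x2; 0x2 ⊕ 0x9 = 0xB.
P1: D(K, 0xB) = 0xA; 0xA ⊕ 0x3 = 0x9.
P2: D(K, 0xF) = 0x6; 0x6 ⊕ 0xB = 0xD.
Blocks that differ from the original plaintext: P0, P1.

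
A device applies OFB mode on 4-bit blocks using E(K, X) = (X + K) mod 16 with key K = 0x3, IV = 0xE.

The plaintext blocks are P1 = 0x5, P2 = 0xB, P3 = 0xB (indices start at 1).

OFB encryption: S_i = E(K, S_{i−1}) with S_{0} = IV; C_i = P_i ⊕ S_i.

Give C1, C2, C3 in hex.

C1: S = E(K, 0xE) = 0x1; 0x5 ⊕ 0x1 = 0x4.
C2: S = E(K, 0x1) = 0x4; 0xB ⊕ 0x4 = 0xF.
C3: S = E(K, 0x4) = 0x7; 0xB ⊕ 0x7 = 0xC.

C1 = 0x4, C2 = 0xF, C3 = 0xC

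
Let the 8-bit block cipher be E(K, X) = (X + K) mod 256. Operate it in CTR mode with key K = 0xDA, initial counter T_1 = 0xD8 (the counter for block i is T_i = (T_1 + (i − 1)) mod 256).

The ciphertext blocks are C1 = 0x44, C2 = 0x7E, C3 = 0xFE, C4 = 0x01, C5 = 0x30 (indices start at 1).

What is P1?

P1 = 0xF6

CTR decryption: S_i = E(K, T_i) where T_i is the counter for block i; P_i = C_i ⊕ S_i.
P1: T = 0xD8, S = E(K, T) = 0xB2; 0x44 ⊕ 0xB2 = 0xF6.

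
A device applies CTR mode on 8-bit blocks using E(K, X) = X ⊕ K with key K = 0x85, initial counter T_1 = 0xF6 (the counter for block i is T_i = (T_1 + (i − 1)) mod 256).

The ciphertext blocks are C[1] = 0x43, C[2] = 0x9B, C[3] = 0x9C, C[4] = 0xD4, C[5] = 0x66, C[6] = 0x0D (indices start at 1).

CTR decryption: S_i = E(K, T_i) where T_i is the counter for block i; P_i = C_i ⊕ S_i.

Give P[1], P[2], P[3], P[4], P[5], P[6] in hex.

P[1] = 0x30, P[2] = 0xE9, P[3] = 0xE1, P[4] = 0xA8, P[5] = 0x19, P[6] = 0x73

P[1]: T = 0xF6, S = E(K, T) = 0x73; 0x43 ⊕ 0x73 = 0x30.
P[2]: T = 0xF7, S = E(K, T) = 0x72; 0x9B ⊕ 0x72 = 0xE9.
P[3]: T = 0xF8, S = E(K, T) = 0x7D; 0x9C ⊕ 0x7D = 0xE1.
P[4]: T = 0xF9, S = E(K, T) = 0x7C; 0xD4 ⊕ 0x7C = 0xA8.
P[5]: T = 0xFA, S = E(K, T) = 0x7F; 0x66 ⊕ 0x7F = 0x19.
P[6]: T = 0xFB, S = E(K, T) = 0x7E; 0x0D ⊕ 0x7E = 0x73.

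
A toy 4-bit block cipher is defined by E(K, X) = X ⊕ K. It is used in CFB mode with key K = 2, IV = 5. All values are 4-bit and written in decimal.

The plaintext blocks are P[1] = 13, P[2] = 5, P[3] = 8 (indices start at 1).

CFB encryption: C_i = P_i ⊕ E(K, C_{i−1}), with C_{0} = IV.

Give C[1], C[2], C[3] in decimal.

C[1]: E(K, 5) = 7; 13 ⊕ 7 = 10.
C[2]: E(K, 10) = 8; 5 ⊕ 8 = 13.
C[3]: E(K, 13) = 15; 8 ⊕ 15 = 7.

C[1] = 10, C[2] = 13, C[3] = 7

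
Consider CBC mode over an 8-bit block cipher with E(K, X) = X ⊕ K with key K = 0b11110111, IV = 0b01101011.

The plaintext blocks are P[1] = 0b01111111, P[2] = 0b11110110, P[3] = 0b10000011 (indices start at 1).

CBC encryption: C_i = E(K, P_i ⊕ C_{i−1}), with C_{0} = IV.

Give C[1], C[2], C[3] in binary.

C[1] = 0b11100011, C[2] = 0b11100010, C[3] = 0b10010110

C[1]: P[1] ⊕ 0b01101011 = 0b00010100; E(K, 0b00010100) = 0b11100011.
C[2]: P[2] ⊕ 0b11100011 = 0b00010101; E(K, 0b00010101) = 0b11100010.
C[3]: P[3] ⊕ 0b11100010 = 0b01100001; E(K, 0b01100001) = 0b10010110.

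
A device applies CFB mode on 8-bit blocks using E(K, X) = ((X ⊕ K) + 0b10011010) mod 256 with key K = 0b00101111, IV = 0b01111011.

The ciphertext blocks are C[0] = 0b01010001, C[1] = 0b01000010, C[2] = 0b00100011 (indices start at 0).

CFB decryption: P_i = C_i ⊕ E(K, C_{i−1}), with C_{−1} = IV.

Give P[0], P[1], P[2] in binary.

P[0]: E(K, 0b01111011) = 0b11101110; 0b01010001 ⊕ 0b11101110 = 0b10111111.
P[1]: E(K, 0b01010001) = 0b00011000; 0b01000010 ⊕ 0b00011000 = 0b01011010.
P[2]: E(K, 0b01000010) = 0b00000111; 0b00100011 ⊕ 0b00000111 = 0b00100100.

P[0] = 0b10111111, P[1] = 0b01011010, P[2] = 0b00100100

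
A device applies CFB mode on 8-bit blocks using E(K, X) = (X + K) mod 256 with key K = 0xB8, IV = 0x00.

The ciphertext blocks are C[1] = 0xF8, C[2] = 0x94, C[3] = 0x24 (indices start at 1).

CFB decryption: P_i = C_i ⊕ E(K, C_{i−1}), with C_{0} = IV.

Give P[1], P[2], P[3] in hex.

P[1]: E(K, 0x00) = 0xB8; 0xF8 ⊕ 0xB8 = 0x40.
P[2]: E(K, 0xF8) = 0xB0; 0x94 ⊕ 0xB0 = 0x24.
P[3]: E(K, 0x94) = 0x4C; 0x24 ⊕ 0x4C = 0x68.

P[1] = 0x40, P[2] = 0x24, P[3] = 0x68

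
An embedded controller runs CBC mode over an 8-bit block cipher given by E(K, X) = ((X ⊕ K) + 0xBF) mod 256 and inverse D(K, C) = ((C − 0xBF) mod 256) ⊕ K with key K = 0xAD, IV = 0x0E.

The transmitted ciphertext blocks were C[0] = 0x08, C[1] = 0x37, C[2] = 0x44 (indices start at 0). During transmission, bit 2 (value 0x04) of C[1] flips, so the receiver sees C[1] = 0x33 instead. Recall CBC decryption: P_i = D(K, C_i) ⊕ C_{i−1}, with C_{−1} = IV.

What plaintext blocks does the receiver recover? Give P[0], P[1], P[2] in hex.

P[0] = 0xEA, P[1] = 0xD1, P[2] = 0x1B

Only C[1] changed, to 0x33. In CBC, a change in C_i garbles P_i and flips the same bit in P_{i+1}. Decrypting the received ciphertext:
P[0]: D(K, 0x08) = 0xE4; 0xE4 ⊕ 0x0E = 0xEA.
P[1]: D(K, 0x33) = 0xD9; 0xD9 ⊕ 0x08 = 0xD1.
P[2]: D(K, 0x44) = 0x28; 0x28 ⊕ 0x33 = 0x1B.
Blocks that differ from the original plaintext: P[1], P[2].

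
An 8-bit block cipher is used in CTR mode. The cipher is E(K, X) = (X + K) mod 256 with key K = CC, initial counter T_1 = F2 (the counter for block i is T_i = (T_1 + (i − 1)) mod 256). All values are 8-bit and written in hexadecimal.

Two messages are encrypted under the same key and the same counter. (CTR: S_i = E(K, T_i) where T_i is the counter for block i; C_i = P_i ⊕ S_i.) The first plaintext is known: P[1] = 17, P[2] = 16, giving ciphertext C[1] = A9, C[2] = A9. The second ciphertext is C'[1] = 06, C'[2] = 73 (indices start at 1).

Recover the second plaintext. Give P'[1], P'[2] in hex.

P'[1] = B8, P'[2] = CC

In CTR with a reused counter, both messages share the same keystream S_i, so C_i ⊕ C'_i = P_i ⊕ P'_i and thus P'_i = P_i ⊕ C_i ⊕ C'_i.
P'[1]: 17 ⊕ A9 ⊕ 06 = B8.
P'[2]: 16 ⊕ A9 ⊕ 73 = CC.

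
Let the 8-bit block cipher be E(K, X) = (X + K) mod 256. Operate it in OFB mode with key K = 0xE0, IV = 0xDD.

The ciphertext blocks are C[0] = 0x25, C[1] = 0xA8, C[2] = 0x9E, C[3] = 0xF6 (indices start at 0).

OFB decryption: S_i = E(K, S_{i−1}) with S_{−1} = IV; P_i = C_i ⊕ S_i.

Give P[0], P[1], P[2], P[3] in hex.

P[0] = 0x98, P[1] = 0x35, P[2] = 0xE3, P[3] = 0xAB

P[0]: S = E(K, 0xDD) = 0xBD; 0x25 ⊕ 0xBD = 0x98.
P[1]: S = E(K, 0xBD) = 0x9D; 0xA8 ⊕ 0x9D = 0x35.
P[2]: S = E(K, 0x9D) = 0x7D; 0x9E ⊕ 0x7D = 0xE3.
P[3]: S = E(K, 0x7D) = 0x5D; 0xF6 ⊕ 0x5D = 0xAB.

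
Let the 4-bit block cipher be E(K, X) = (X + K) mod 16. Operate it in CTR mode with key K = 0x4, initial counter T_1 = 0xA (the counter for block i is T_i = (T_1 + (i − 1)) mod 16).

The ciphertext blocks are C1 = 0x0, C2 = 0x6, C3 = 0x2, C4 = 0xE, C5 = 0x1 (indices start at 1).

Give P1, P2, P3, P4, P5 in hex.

CTR decryption: S_i = E(K, T_i) where T_i is the counter for block i; P_i = C_i ⊕ S_i.
P1: T = 0xA, S = E(K, T) = 0xE; 0x0 ⊕ 0xE = 0xE.
P2: T = 0xB, S = E(K, T) = 0xF; 0x6 ⊕ 0xF = 0x9.
P3: T = 0xC, S = E(K, T) = 0x0; 0x2 ⊕ 0x0 = 0x2.
P4: T = 0xD, S = E(K, T) = 0x1; 0xE ⊕ 0x1 = 0xF.
P5: T = 0xE, S = E(K, T) = 0x2; 0x1 ⊕ 0x2 = 0x3.

P1 = 0xE, P2 = 0x9, P3 = 0x2, P4 = 0xF, P5 = 0x3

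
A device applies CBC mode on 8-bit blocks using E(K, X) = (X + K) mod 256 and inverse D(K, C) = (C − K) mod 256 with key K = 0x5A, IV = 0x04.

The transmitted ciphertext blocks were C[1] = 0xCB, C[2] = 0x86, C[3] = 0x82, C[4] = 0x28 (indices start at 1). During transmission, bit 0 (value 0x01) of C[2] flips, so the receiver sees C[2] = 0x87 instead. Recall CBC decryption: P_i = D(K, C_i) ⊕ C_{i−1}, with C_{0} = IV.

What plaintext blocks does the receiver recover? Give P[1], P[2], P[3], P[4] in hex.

Only C[2] changed, to 0x87. In CBC, a change in C_i garbles P_i and flips the same bit in P_{i+1}. Decrypting the received ciphertext:
P[1]: D(K, 0xCB) = 0x71; 0x71 ⊕ 0x04 = 0x75.
P[2]: D(K, 0x87) = 0x2D; 0x2D ⊕ 0xCB = 0xE6.
P[3]: D(K, 0x82) = 0x28; 0x28 ⊕ 0x87 = 0xAF.
P[4]: D(K, 0x28) = 0xCE; 0xCE ⊕ 0x82 = 0x4C.
Blocks that differ from the original plaintext: P[2], P[3].

P[1] = 0x75, P[2] = 0xE6, P[3] = 0xAF, P[4] = 0x4C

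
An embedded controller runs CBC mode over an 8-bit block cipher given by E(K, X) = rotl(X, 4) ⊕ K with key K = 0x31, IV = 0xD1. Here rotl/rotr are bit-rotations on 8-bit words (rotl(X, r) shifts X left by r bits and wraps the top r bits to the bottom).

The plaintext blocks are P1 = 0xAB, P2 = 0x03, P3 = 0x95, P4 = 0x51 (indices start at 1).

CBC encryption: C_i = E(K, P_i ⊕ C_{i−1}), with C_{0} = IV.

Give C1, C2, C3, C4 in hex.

C1: P1 ⊕ 0xD1 = 0x7A; E(K, 0x7A) = 0x96.
C2: P2 ⊕ 0x96 = 0x95; E(K, 0x95) = 0x68.
C3: P3 ⊕ 0x68 = 0xFD; E(K, 0xFD) = 0xEE.
C4: P4 ⊕ 0xEE = 0xBF; E(K, 0xBF) = 0xCA.

C1 = 0x96, C2 = 0x68, C3 = 0xEE, C4 = 0xCA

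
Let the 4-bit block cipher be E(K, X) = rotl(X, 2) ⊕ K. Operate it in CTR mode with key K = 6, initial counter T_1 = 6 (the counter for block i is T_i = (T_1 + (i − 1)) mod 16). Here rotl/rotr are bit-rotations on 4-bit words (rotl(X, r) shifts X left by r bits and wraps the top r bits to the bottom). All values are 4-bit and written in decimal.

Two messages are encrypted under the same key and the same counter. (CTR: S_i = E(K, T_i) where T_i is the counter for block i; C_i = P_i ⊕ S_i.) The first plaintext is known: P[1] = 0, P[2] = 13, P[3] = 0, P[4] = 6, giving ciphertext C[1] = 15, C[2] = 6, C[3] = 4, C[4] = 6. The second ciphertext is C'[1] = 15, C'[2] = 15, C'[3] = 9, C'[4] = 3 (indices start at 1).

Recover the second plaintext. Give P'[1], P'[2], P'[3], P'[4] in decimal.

In CTR with a reused counter, both messages share the same keystream S_i, so C_i ⊕ C'_i = P_i ⊕ P'_i and thus P'_i = P_i ⊕ C_i ⊕ C'_i.
P'[1]: 0 ⊕ 15 ⊕ 15 = 0.
P'[2]: 13 ⊕ 6 ⊕ 15 = 4.
P'[3]: 0 ⊕ 4 ⊕ 9 = 13.
P'[4]: 6 ⊕ 6 ⊕ 3 = 3.

P'[1] = 0, P'[2] = 4, P'[3] = 13, P'[4] = 3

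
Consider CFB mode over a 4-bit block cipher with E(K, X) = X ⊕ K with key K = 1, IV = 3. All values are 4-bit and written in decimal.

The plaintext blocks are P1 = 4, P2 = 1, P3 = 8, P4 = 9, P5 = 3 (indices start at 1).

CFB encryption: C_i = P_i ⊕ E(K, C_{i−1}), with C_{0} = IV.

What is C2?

C1: E(K, 3) = 2; 4 ⊕ 2 = 6.
C2: E(K, 6) = 7; 1 ⊕ 7 = 6.

C2 = 6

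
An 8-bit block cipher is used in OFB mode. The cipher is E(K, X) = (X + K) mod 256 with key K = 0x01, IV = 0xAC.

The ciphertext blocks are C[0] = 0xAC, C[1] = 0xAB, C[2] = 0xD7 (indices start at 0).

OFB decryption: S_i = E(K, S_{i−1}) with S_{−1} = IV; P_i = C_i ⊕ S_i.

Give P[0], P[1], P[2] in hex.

P[0] = 0x01, P[1] = 0x05, P[2] = 0x78

P[0]: S = E(K, 0xAC) = 0xAD; 0xAC ⊕ 0xAD = 0x01.
P[1]: S = E(K, 0xAD) = 0xAE; 0xAB ⊕ 0xAE = 0x05.
P[2]: S = E(K, 0xAE) = 0xAF; 0xD7 ⊕ 0xAF = 0x78.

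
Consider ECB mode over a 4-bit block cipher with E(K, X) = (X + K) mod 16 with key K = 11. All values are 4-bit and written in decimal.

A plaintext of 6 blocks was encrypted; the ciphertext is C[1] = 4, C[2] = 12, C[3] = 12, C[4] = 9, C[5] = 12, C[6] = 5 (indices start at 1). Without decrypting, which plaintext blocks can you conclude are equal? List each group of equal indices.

P[2] = P[3] = P[5]

ECB encrypts each block independently with the same key, so equal ciphertext blocks imply equal plaintext blocks.
C[2] = C[3] = C[5] = 12, so P[2] = P[3] = P[5].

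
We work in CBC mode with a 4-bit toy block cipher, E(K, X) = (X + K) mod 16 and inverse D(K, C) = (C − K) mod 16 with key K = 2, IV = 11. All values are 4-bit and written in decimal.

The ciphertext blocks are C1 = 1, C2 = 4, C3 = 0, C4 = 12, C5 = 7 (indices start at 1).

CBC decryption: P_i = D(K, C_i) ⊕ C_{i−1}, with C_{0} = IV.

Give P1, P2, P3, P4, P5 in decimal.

P1: D(K, 1) = 15; 15 ⊕ 11 = 4.
P2: D(K, 4) = 2; 2 ⊕ 1 = 3.
P3: D(K, 0) = 14; 14 ⊕ 4 = 10.
P4: D(K, 12) = 10; 10 ⊕ 0 = 10.
P5: D(K, 7) = 5; 5 ⊕ 12 = 9.

P1 = 4, P2 = 3, P3 = 10, P4 = 10, P5 = 9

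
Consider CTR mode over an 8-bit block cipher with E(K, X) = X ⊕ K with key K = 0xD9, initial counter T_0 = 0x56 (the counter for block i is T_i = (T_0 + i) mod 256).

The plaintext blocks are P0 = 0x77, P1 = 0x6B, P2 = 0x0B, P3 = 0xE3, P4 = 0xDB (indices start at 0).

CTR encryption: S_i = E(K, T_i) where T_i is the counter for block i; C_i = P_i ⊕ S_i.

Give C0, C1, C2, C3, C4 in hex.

C0: T = 0x56, S = E(K, T) = 0x8F; 0x77 ⊕ 0x8F = 0xF8.
C1: T = 0x57, S = E(K, T) = 0x8E; 0x6B ⊕ 0x8E = 0xE5.
C2: T = 0x58, S = E(K, T) = 0x81; 0x0B ⊕ 0x81 = 0x8A.
C3: T = 0x59, S = E(K, T) = 0x80; 0xE3 ⊕ 0x80 = 0x63.
C4: T = 0x5A, S = E(K, T) = 0x83; 0xDB ⊕ 0x83 = 0x58.

C0 = 0xF8, C1 = 0xE5, C2 = 0x8A, C3 = 0x63, C4 = 0x58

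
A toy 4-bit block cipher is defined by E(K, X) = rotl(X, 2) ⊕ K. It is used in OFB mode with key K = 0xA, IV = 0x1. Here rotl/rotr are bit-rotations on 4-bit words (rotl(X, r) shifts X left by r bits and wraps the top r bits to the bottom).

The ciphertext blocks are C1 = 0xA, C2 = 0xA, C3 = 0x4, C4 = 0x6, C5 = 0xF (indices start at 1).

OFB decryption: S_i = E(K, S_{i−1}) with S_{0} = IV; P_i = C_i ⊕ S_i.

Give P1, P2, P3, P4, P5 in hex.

P1 = 0x4, P2 = 0xB, P3 = 0xA, P4 = 0x7, P5 = 0x1

P1: S = E(K, 0x1) = 0xE; 0xA ⊕ 0xE = 0x4.
P2: S = E(K, 0xE) = 0x1; 0xA ⊕ 0x1 = 0xB.
P3: S = E(K, 0x1) = 0xE; 0x4 ⊕ 0xE = 0xA.
P4: S = E(K, 0xE) = 0x1; 0x6 ⊕ 0x1 = 0x7.
P5: S = E(K, 0x1) = 0xE; 0xF ⊕ 0xE = 0x1.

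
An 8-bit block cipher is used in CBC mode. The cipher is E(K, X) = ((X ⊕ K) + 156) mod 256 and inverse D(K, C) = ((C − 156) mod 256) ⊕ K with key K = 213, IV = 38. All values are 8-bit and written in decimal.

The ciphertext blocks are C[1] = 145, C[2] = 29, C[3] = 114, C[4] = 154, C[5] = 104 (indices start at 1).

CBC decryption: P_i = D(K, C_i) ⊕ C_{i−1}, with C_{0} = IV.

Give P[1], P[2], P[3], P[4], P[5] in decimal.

P[1]: D(K, 145) = 32; 32 ⊕ 38 = 6.
P[2]: D(K, 29) = 84; 84 ⊕ 145 = 197.
P[3]: D(K, 114) = 3; 3 ⊕ 29 = 30.
P[4]: D(K, 154) = 43; 43 ⊕ 114 = 89.
P[5]: D(K, 104) = 25; 25 ⊕ 154 = 131.

P[1] = 6, P[2] = 197, P[3] = 30, P[4] = 89, P[5] = 131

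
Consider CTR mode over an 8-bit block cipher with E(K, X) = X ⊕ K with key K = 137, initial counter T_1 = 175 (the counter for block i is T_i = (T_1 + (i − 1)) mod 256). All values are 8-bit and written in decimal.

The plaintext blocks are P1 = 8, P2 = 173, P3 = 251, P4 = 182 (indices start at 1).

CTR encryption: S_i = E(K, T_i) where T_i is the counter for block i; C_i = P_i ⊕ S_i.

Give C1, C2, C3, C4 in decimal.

C1 = 46, C2 = 148, C3 = 195, C4 = 141

C1: T = 175, S = E(K, T) = 38; 8 ⊕ 38 = 46.
C2: T = 176, S = E(K, T) = 57; 173 ⊕ 57 = 148.
C3: T = 177, S = E(K, T) = 56; 251 ⊕ 56 = 195.
C4: T = 178, S = E(K, T) = 59; 182 ⊕ 59 = 141.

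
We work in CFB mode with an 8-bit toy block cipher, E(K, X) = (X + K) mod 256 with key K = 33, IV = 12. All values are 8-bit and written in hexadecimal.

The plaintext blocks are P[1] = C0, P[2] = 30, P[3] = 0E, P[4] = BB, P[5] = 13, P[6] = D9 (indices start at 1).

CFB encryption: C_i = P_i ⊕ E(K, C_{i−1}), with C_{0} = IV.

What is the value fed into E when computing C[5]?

53

C[1]: E(K, 12) = 45; C0 ⊕ 45 = 85.
C[2]: E(K, 85) = B8; 30 ⊕ B8 = 88.
C[3]: E(K, 88) = BB; 0E ⊕ BB = B5.
C[4]: E(K, B5) = E8; BB ⊕ E8 = 53.
C[5]: E(K, 53) = 86; 13 ⊕ 86 = 95.
So the input to E for block [5] is 53.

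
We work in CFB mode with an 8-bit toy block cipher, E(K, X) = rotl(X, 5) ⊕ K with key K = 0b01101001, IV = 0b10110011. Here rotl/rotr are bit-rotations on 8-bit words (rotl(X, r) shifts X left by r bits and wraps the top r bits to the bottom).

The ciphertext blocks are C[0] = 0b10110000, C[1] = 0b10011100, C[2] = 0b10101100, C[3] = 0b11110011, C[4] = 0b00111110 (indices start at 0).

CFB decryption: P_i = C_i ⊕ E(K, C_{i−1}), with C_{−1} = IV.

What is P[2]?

P[2]: E(K, 0b10011100) = 0b11111010; 0b10101100 ⊕ 0b11111010 = 0b01010110.

P[2] = 0b01010110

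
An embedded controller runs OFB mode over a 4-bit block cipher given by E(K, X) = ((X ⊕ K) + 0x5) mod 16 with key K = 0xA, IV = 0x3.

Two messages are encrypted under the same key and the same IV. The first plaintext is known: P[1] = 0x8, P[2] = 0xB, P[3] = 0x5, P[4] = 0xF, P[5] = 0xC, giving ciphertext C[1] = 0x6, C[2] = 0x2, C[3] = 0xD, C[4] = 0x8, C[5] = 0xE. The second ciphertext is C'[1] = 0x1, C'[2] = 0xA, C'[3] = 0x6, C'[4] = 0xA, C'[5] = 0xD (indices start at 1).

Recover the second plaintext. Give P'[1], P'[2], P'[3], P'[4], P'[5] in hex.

In OFB with a reused IV, both messages share the same keystream S_i, so C_i ⊕ C'_i = P_i ⊕ P'_i and thus P'_i = P_i ⊕ C_i ⊕ C'_i.
P'[1]: 0x8 ⊕ 0x6 ⊕ 0x1 = 0xF.
P'[2]: 0xB ⊕ 0x2 ⊕ 0xA = 0x3.
P'[3]: 0x5 ⊕ 0xD ⊕ 0x6 = 0xE.
P'[4]: 0xF ⊕ 0x8 ⊕ 0xA = 0xD.
P'[5]: 0xC ⊕ 0xE ⊕ 0xD = 0xF.

P'[1] = 0xF, P'[2] = 0x3, P'[3] = 0xE, P'[4] = 0xD, P'[5] = 0xF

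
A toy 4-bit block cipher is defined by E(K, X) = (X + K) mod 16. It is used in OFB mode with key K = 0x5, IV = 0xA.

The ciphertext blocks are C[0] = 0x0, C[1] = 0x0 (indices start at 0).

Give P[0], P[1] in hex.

P[0] = 0xF, P[1] = 0x4

OFB decryption: S_i = E(K, S_{i−1}) with S_{−1} = IV; P_i = C_i ⊕ S_i.
P[0]: S = E(K, 0xA) = 0xF; 0x0 ⊕ 0xF = 0xF.
P[1]: S = E(K, 0xF) = 0x4; 0x0 ⊕ 0x4 = 0x4.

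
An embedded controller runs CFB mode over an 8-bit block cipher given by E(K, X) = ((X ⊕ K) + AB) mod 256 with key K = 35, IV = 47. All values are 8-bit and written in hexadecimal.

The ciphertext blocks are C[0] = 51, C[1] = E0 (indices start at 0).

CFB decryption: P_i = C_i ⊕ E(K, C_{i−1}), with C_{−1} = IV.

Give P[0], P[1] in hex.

P[0]: E(K, 47) = 1D; 51 ⊕ 1D = 4C.
P[1]: E(K, 51) = 0F; E0 ⊕ 0F = EF.

P[0] = 4C, P[1] = EF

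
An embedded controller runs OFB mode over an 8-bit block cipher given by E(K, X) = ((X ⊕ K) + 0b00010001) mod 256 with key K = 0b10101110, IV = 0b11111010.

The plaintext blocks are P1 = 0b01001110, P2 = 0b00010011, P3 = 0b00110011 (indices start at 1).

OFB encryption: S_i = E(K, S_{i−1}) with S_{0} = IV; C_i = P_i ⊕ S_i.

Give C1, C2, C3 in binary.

C1: S = E(K, 0b11111010) = 0b01100101; 0b01001110 ⊕ 0b01100101 = 0b00101011.
C2: S = E(K, 0b01100101) = 0b11011100; 0b00010011 ⊕ 0b11011100 = 0b11001111.
C3: S = E(K, 0b11011100) = 0b10000011; 0b00110011 ⊕ 0b10000011 = 0b10110000.

C1 = 0b00101011, C2 = 0b11001111, C3 = 0b10110000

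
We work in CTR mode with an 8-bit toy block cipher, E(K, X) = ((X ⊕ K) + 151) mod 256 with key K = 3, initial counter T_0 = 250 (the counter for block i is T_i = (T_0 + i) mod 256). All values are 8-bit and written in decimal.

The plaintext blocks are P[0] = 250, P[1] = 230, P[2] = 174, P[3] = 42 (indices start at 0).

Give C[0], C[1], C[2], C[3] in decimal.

CTR encryption: S_i = E(K, T_i) where T_i is the counter for block i; C_i = P_i ⊕ S_i.
C[0]: T = 250, S = E(K, T) = 144; 250 ⊕ 144 = 106.
C[1]: T = 251, S = E(K, T) = 143; 230 ⊕ 143 = 105.
C[2]: T = 252, S = E(K, T) = 150; 174 ⊕ 150 = 56.
C[3]: T = 253, S = E(K, T) = 149; 42 ⊕ 149 = 191.

C[0] = 106, C[1] = 105, C[2] = 56, C[3] = 191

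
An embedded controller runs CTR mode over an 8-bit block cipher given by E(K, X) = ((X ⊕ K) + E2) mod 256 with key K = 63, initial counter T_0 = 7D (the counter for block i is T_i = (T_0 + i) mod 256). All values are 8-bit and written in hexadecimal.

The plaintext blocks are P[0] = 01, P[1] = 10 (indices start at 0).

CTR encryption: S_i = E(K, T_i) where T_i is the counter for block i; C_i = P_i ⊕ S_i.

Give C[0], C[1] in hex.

C[0] = 01, C[1] = EF

C[0]: T = 7D, S = E(K, T) = 00; 01 ⊕ 00 = 01.
C[1]: T = 7E, S = E(K, T) = FF; 10 ⊕ FF = EF.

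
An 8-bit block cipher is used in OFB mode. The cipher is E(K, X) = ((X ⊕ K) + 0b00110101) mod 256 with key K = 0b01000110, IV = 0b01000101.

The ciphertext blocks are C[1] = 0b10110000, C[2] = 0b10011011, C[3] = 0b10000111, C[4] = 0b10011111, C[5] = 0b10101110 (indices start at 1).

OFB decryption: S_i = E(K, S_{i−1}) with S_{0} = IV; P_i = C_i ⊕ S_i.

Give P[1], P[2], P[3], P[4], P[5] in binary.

P[1]: S = E(K, 0b01000101) = 0b00111000; 0b10110000 ⊕ 0b00111000 = 0b10001000.
P[2]: S = E(K, 0b00111000) = 0b10110011; 0b10011011 ⊕ 0b10110011 = 0b00101000.
P[3]: S = E(K, 0b10110011) = 0b00101010; 0b10000111 ⊕ 0b00101010 = 0b10101101.
P[4]: S = E(K, 0b00101010) = 0b10100001; 0b10011111 ⊕ 0b10100001 = 0b00111110.
P[5]: S = E(K, 0b10100001) = 0b00011100; 0b10101110 ⊕ 0b00011100 = 0b10110010.

P[1] = 0b10001000, P[2] = 0b00101000, P[3] = 0b10101101, P[4] = 0b00111110, P[5] = 0b10110010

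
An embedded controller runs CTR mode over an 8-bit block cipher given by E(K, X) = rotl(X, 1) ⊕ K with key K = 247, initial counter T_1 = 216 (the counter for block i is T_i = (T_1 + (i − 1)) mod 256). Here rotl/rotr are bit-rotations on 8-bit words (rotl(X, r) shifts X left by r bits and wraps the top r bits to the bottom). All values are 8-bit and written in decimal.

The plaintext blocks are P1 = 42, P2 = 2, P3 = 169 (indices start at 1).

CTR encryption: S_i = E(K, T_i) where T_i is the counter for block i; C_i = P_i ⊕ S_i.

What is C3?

C3 = 235

C1: T = 216, S = E(K, T) = 70; 42 ⊕ 70 = 108.
C2: T = 217, S = E(K, T) = 68; 2 ⊕ 68 = 70.
C3: T = 218, S = E(K, T) = 66; 169 ⊕ 66 = 235.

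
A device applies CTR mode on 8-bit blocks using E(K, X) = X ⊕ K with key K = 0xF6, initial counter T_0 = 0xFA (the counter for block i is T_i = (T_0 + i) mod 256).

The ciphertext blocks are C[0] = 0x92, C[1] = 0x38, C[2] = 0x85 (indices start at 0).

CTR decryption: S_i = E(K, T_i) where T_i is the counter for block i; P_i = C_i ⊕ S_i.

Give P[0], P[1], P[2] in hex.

P[0] = 0x9E, P[1] = 0x35, P[2] = 0x8F

P[0]: T = 0xFA, S = E(K, T) = 0x0C; 0x92 ⊕ 0x0C = 0x9E.
P[1]: T = 0xFB, S = E(K, T) = 0x0D; 0x38 ⊕ 0x0D = 0x35.
P[2]: T = 0xFC, S = E(K, T) = 0x0A; 0x85 ⊕ 0x0A = 0x8F.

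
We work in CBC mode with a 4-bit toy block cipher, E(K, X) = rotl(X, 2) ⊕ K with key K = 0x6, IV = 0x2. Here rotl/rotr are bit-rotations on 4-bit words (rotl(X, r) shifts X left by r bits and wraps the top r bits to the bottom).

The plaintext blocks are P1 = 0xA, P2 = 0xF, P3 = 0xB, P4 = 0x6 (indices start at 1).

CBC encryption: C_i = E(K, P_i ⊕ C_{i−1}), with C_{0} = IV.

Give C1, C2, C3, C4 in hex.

C1 = 0x4, C2 = 0x8, C3 = 0xA, C4 = 0x5

C1: P1 ⊕ 0x2 = 0x8; E(K, 0x8) = 0x4.
C2: P2 ⊕ 0x4 = 0xB; E(K, 0xB) = 0x8.
C3: P3 ⊕ 0x8 = 0x3; E(K, 0x3) = 0xA.
C4: P4 ⊕ 0xA = 0xC; E(K, 0xC) = 0x5.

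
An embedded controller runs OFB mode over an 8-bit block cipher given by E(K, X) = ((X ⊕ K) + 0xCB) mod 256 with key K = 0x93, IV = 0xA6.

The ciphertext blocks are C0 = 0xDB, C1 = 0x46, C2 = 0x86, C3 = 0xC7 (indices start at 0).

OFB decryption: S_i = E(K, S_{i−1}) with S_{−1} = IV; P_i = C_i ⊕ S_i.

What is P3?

P0: S = E(K, 0xA6) = 0x00; 0xDB ⊕ 0x00 = 0xDB.
P1: S = E(K, 0x00) = 0x5E; 0x46 ⊕ 0x5E = 0x18.
P2: S = E(K, 0x5E) = 0x98; 0x86 ⊕ 0x98 = 0x1E.
P3: S = E(K, 0x98) = 0xD6; 0xC7 ⊕ 0xD6 = 0x11.

P3 = 0x11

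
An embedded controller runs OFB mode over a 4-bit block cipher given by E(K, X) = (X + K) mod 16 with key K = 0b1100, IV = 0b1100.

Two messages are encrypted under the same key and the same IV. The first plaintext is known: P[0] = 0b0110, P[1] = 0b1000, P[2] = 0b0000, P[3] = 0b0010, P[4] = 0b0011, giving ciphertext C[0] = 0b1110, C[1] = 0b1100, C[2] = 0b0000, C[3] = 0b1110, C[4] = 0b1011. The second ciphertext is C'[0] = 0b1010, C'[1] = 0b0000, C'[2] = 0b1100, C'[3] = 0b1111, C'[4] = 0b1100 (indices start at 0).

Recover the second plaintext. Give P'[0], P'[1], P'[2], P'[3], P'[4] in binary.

P'[0] = 0b0010, P'[1] = 0b0100, P'[2] = 0b1100, P'[3] = 0b0011, P'[4] = 0b0100

In OFB with a reused IV, both messages share the same keystream S_i, so C_i ⊕ C'_i = P_i ⊕ P'_i and thus P'_i = P_i ⊕ C_i ⊕ C'_i.
P'[0]: 0b0110 ⊕ 0b1110 ⊕ 0b1010 = 0b0010.
P'[1]: 0b1000 ⊕ 0b1100 ⊕ 0b0000 = 0b0100.
P'[2]: 0b0000 ⊕ 0b0000 ⊕ 0b1100 = 0b1100.
P'[3]: 0b0010 ⊕ 0b1110 ⊕ 0b1111 = 0b0011.
P'[4]: 0b0011 ⊕ 0b1011 ⊕ 0b1100 = 0b0100.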